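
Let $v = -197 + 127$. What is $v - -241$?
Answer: $171$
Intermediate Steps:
$v = -70$
$v - -241 = -70 - -241 = -70 + 241 = 171$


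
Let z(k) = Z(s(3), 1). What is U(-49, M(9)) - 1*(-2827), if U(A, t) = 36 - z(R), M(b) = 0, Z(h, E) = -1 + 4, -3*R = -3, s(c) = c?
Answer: 2860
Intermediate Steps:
R = 1 (R = -1/3*(-3) = 1)
Z(h, E) = 3
z(k) = 3
U(A, t) = 33 (U(A, t) = 36 - 1*3 = 36 - 3 = 33)
U(-49, M(9)) - 1*(-2827) = 33 - 1*(-2827) = 33 + 2827 = 2860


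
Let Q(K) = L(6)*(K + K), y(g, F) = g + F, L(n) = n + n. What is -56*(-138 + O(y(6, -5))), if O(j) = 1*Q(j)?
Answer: 6384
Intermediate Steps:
L(n) = 2*n
y(g, F) = F + g
Q(K) = 24*K (Q(K) = (2*6)*(K + K) = 12*(2*K) = 24*K)
O(j) = 24*j (O(j) = 1*(24*j) = 24*j)
-56*(-138 + O(y(6, -5))) = -56*(-138 + 24*(-5 + 6)) = -56*(-138 + 24*1) = -56*(-138 + 24) = -56*(-114) = 6384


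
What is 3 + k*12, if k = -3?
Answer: -33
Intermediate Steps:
3 + k*12 = 3 - 3*12 = 3 - 36 = -33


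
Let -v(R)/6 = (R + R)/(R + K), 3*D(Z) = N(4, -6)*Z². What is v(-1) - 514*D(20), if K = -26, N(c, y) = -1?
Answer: 616796/9 ≈ 68533.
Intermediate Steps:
D(Z) = -Z²/3 (D(Z) = (-Z²)/3 = -Z²/3)
v(R) = -12*R/(-26 + R) (v(R) = -6*(R + R)/(R - 26) = -6*2*R/(-26 + R) = -12*R/(-26 + R))
v(-1) - 514*D(20) = -12*(-1)/(-26 - 1) - (-514)*20²/3 = -12*(-1)/(-27) - (-514)*400/3 = -12*(-1)*(-1/27) - 514*(-400/3) = -4/9 + 205600/3 = 616796/9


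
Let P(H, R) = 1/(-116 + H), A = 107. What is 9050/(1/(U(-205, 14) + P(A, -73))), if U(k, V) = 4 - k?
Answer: 17014000/9 ≈ 1.8904e+6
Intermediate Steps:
9050/(1/(U(-205, 14) + P(A, -73))) = 9050/(1/((4 - 1*(-205)) + 1/(-116 + 107))) = 9050/(1/((4 + 205) + 1/(-9))) = 9050/(1/(209 - 1/9)) = 9050/(1/(1880/9)) = 9050/(9/1880) = 9050*(1880/9) = 17014000/9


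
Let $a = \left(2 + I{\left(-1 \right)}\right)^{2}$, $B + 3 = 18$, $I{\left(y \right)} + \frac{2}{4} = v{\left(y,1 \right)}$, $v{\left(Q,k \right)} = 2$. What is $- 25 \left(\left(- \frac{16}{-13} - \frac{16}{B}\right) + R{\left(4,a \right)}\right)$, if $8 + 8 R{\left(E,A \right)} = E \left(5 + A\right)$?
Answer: $- \frac{60755}{312} \approx -194.73$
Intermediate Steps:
$I{\left(y \right)} = \frac{3}{2}$ ($I{\left(y \right)} = - \frac{1}{2} + 2 = \frac{3}{2}$)
$B = 15$ ($B = -3 + 18 = 15$)
$a = \frac{49}{4}$ ($a = \left(2 + \frac{3}{2}\right)^{2} = \left(\frac{7}{2}\right)^{2} = \frac{49}{4} \approx 12.25$)
$R{\left(E,A \right)} = -1 + \frac{E \left(5 + A\right)}{8}$
$- 25 \left(\left(- \frac{16}{-13} - \frac{16}{B}\right) + R{\left(4,a \right)}\right) = - 25 \left(\left(- \frac{16}{-13} - \frac{16}{15}\right) + \left(-1 + \frac{5}{8} \cdot 4 + \frac{1}{8} \cdot \frac{49}{4} \cdot 4\right)\right) = - 25 \left(\left(\left(-16\right) \left(- \frac{1}{13}\right) - \frac{16}{15}\right) + \left(-1 + \frac{5}{2} + \frac{49}{8}\right)\right) = - 25 \left(\left(\frac{16}{13} - \frac{16}{15}\right) + \frac{61}{8}\right) = - 25 \left(\frac{32}{195} + \frac{61}{8}\right) = \left(-25\right) \frac{12151}{1560} = - \frac{60755}{312}$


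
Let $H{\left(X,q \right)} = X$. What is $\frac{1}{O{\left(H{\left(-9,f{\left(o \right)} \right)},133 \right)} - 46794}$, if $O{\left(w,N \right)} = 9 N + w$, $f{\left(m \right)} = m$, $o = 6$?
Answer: $- \frac{1}{45606} \approx -2.1927 \cdot 10^{-5}$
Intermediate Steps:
$O{\left(w,N \right)} = w + 9 N$
$\frac{1}{O{\left(H{\left(-9,f{\left(o \right)} \right)},133 \right)} - 46794} = \frac{1}{\left(-9 + 9 \cdot 133\right) - 46794} = \frac{1}{\left(-9 + 1197\right) - 46794} = \frac{1}{1188 - 46794} = \frac{1}{-45606} = - \frac{1}{45606}$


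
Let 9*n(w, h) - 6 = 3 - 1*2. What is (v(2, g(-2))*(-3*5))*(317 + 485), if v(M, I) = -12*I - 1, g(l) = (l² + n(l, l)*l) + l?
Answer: 76190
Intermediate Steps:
n(w, h) = 7/9 (n(w, h) = ⅔ + (3 - 1*2)/9 = ⅔ + (3 - 2)/9 = ⅔ + (⅑)*1 = ⅔ + ⅑ = 7/9)
g(l) = l² + 16*l/9 (g(l) = (l² + 7*l/9) + l = l² + 16*l/9)
v(M, I) = -1 - 12*I
(v(2, g(-2))*(-3*5))*(317 + 485) = ((-1 - 4*(-2)*(16 + 9*(-2))/3)*(-3*5))*(317 + 485) = ((-1 - 4*(-2)*(16 - 18)/3)*(-15))*802 = ((-1 - 4*(-2)*(-2)/3)*(-15))*802 = ((-1 - 12*4/9)*(-15))*802 = ((-1 - 16/3)*(-15))*802 = -19/3*(-15)*802 = 95*802 = 76190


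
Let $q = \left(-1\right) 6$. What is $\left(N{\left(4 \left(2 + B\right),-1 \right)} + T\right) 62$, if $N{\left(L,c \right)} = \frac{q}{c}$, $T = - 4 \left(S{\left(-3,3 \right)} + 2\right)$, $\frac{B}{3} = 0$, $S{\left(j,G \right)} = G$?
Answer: $-868$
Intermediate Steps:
$B = 0$ ($B = 3 \cdot 0 = 0$)
$q = -6$
$T = -20$ ($T = - 4 \left(3 + 2\right) = \left(-4\right) 5 = -20$)
$N{\left(L,c \right)} = - \frac{6}{c}$
$\left(N{\left(4 \left(2 + B\right),-1 \right)} + T\right) 62 = \left(- \frac{6}{-1} - 20\right) 62 = \left(\left(-6\right) \left(-1\right) - 20\right) 62 = \left(6 - 20\right) 62 = \left(-14\right) 62 = -868$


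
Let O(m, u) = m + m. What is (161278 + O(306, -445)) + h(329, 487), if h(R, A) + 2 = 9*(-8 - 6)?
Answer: 161762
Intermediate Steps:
O(m, u) = 2*m
h(R, A) = -128 (h(R, A) = -2 + 9*(-8 - 6) = -2 + 9*(-14) = -2 - 126 = -128)
(161278 + O(306, -445)) + h(329, 487) = (161278 + 2*306) - 128 = (161278 + 612) - 128 = 161890 - 128 = 161762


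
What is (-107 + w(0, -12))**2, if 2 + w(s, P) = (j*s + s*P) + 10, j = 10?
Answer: 9801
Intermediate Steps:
w(s, P) = 8 + 10*s + P*s (w(s, P) = -2 + ((10*s + s*P) + 10) = -2 + ((10*s + P*s) + 10) = -2 + (10 + 10*s + P*s) = 8 + 10*s + P*s)
(-107 + w(0, -12))**2 = (-107 + (8 + 10*0 - 12*0))**2 = (-107 + (8 + 0 + 0))**2 = (-107 + 8)**2 = (-99)**2 = 9801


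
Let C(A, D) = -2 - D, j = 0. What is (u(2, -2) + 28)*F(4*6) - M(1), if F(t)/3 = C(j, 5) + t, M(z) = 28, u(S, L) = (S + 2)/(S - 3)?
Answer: 1196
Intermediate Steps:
u(S, L) = (2 + S)/(-3 + S)
F(t) = -21 + 3*t (F(t) = 3*((-2 - 1*5) + t) = 3*((-2 - 5) + t) = 3*(-7 + t) = -21 + 3*t)
(u(2, -2) + 28)*F(4*6) - M(1) = ((2 + 2)/(-3 + 2) + 28)*(-21 + 3*(4*6)) - 1*28 = (4/(-1) + 28)*(-21 + 3*24) - 28 = (-1*4 + 28)*(-21 + 72) - 28 = (-4 + 28)*51 - 28 = 24*51 - 28 = 1224 - 28 = 1196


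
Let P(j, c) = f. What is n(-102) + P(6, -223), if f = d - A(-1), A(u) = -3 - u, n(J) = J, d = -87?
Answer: -187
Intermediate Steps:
f = -85 (f = -87 - (-3 - 1*(-1)) = -87 - (-3 + 1) = -87 - 1*(-2) = -87 + 2 = -85)
P(j, c) = -85
n(-102) + P(6, -223) = -102 - 85 = -187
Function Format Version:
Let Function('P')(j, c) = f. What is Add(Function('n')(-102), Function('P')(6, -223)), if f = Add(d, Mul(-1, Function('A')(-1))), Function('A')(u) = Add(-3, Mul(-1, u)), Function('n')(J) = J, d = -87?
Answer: -187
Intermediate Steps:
f = -85 (f = Add(-87, Mul(-1, Add(-3, Mul(-1, -1)))) = Add(-87, Mul(-1, Add(-3, 1))) = Add(-87, Mul(-1, -2)) = Add(-87, 2) = -85)
Function('P')(j, c) = -85
Add(Function('n')(-102), Function('P')(6, -223)) = Add(-102, -85) = -187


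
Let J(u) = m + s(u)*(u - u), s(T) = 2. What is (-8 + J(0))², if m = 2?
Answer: 36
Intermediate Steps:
J(u) = 2 (J(u) = 2 + 2*(u - u) = 2 + 2*0 = 2 + 0 = 2)
(-8 + J(0))² = (-8 + 2)² = (-6)² = 36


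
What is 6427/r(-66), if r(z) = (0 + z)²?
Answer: 6427/4356 ≈ 1.4754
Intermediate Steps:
r(z) = z²
6427/r(-66) = 6427/((-66)²) = 6427/4356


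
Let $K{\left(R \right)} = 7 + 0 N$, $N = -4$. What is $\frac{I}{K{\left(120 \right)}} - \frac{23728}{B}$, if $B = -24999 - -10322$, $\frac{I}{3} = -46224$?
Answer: $- \frac{2035122848}{102739} \approx -19809.0$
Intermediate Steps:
$K{\left(R \right)} = 7$ ($K{\left(R \right)} = 7 + 0 \left(-4\right) = 7 + 0 = 7$)
$I = -138672$ ($I = 3 \left(-46224\right) = -138672$)
$B = -14677$ ($B = -24999 + 10322 = -14677$)
$\frac{I}{K{\left(120 \right)}} - \frac{23728}{B} = - \frac{138672}{7} - \frac{23728}{-14677} = \left(-138672\right) \frac{1}{7} - - \frac{23728}{14677} = - \frac{138672}{7} + \frac{23728}{14677} = - \frac{2035122848}{102739}$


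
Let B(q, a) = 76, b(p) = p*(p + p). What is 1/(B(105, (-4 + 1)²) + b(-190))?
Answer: 1/72276 ≈ 1.3836e-5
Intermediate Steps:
b(p) = 2*p² (b(p) = p*(2*p) = 2*p²)
1/(B(105, (-4 + 1)²) + b(-190)) = 1/(76 + 2*(-190)²) = 1/(76 + 2*36100) = 1/(76 + 72200) = 1/72276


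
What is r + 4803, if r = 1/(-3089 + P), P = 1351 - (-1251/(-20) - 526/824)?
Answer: 8904323897/1853909 ≈ 4803.0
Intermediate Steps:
P = 1327761/1030 (P = 1351 - (-1251*(-1/20) - 526*1/824) = 1351 - (1251/20 - 263/412) = 1351 - 1*63769/1030 = 1351 - 63769/1030 = 1327761/1030 ≈ 1289.1)
r = -1030/1853909 (r = 1/(-3089 + 1327761/1030) = 1/(-1853909/1030) = -1030/1853909 ≈ -0.00055558)
r + 4803 = -1030/1853909 + 4803 = 8904323897/1853909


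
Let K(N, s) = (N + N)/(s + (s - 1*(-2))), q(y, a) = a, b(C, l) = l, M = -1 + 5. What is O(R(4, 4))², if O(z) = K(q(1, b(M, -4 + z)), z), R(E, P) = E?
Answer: 0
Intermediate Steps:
M = 4
K(N, s) = 2*N/(2 + 2*s) (K(N, s) = (2*N)/(s + (s + 2)) = (2*N)/(s + (2 + s)) = (2*N)/(2 + 2*s) = 2*N/(2 + 2*s))
O(z) = (-4 + z)/(1 + z)
O(R(4, 4))² = ((-4 + 4)/(1 + 4))² = (0/5)² = ((⅕)*0)² = 0² = 0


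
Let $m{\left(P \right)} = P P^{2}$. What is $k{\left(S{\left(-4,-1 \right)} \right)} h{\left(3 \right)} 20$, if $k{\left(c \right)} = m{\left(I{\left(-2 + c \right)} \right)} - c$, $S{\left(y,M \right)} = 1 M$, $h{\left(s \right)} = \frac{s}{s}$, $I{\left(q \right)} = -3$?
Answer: $-520$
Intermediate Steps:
$m{\left(P \right)} = P^{3}$
$h{\left(s \right)} = 1$
$S{\left(y,M \right)} = M$
$k{\left(c \right)} = -27 - c$ ($k{\left(c \right)} = \left(-3\right)^{3} - c = -27 - c$)
$k{\left(S{\left(-4,-1 \right)} \right)} h{\left(3 \right)} 20 = \left(-27 - -1\right) 1 \cdot 20 = \left(-27 + 1\right) 1 \cdot 20 = \left(-26\right) 1 \cdot 20 = \left(-26\right) 20 = -520$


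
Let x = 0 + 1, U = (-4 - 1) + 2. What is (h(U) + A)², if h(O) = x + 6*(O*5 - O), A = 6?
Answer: 4225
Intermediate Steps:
U = -3 (U = -5 + 2 = -3)
x = 1
h(O) = 1 + 24*O (h(O) = 1 + 6*(O*5 - O) = 1 + 6*(5*O - O) = 1 + 6*(4*O) = 1 + 24*O)
(h(U) + A)² = ((1 + 24*(-3)) + 6)² = ((1 - 72) + 6)² = (-71 + 6)² = (-65)² = 4225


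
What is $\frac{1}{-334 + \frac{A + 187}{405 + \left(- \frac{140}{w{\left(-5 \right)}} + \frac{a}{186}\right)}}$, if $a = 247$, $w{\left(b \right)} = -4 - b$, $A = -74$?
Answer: $- \frac{49537}{16524340} \approx -0.0029978$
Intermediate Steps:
$\frac{1}{-334 + \frac{A + 187}{405 + \left(- \frac{140}{w{\left(-5 \right)}} + \frac{a}{186}\right)}} = \frac{1}{-334 + \frac{-74 + 187}{405 + \left(- \frac{140}{-4 - -5} + \frac{247}{186}\right)}} = \frac{1}{-334 + \frac{113}{405 + \left(- \frac{140}{-4 + 5} + 247 \cdot \frac{1}{186}\right)}} = \frac{1}{-334 + \frac{113}{405 + \left(- \frac{140}{1} + \frac{247}{186}\right)}} = \frac{1}{-334 + \frac{113}{405 + \left(\left(-140\right) 1 + \frac{247}{186}\right)}} = \frac{1}{-334 + \frac{113}{405 + \left(-140 + \frac{247}{186}\right)}} = \frac{1}{-334 + \frac{113}{405 - \frac{25793}{186}}} = \frac{1}{-334 + \frac{113}{\frac{49537}{186}}} = \frac{1}{-334 + 113 \cdot \frac{186}{49537}} = \frac{1}{-334 + \frac{21018}{49537}} = \frac{1}{- \frac{16524340}{49537}} = - \frac{49537}{16524340}$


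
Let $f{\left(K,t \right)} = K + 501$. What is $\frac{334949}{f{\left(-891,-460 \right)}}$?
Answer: $- \frac{334949}{390} \approx -858.84$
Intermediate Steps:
$f{\left(K,t \right)} = 501 + K$
$\frac{334949}{f{\left(-891,-460 \right)}} = \frac{334949}{501 - 891} = \frac{334949}{-390} = 334949 \left(- \frac{1}{390}\right) = - \frac{334949}{390}$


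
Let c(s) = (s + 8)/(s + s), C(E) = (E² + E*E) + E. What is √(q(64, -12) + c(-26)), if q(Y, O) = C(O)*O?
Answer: 9*I*√27638/26 ≈ 57.547*I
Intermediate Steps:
C(E) = E + 2*E² (C(E) = (E² + E²) + E = 2*E² + E = E + 2*E²)
q(Y, O) = O²*(1 + 2*O) (q(Y, O) = (O*(1 + 2*O))*O = O²*(1 + 2*O))
c(s) = (8 + s)/(2*s) (c(s) = (8 + s)/((2*s)) = (8 + s)*(1/(2*s)) = (8 + s)/(2*s))
√(q(64, -12) + c(-26)) = √((-12)²*(1 + 2*(-12)) + (½)*(8 - 26)/(-26)) = √(144*(1 - 24) + (½)*(-1/26)*(-18)) = √(144*(-23) + 9/26) = √(-3312 + 9/26) = √(-86103/26) = 9*I*√27638/26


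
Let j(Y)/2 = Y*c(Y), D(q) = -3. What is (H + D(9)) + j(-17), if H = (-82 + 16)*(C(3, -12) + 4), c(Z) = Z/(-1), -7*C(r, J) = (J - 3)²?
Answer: 8935/7 ≈ 1276.4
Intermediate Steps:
C(r, J) = -(-3 + J)²/7 (C(r, J) = -(J - 3)²/7 = -(-3 + J)²/7)
c(Z) = -Z (c(Z) = Z*(-1) = -Z)
j(Y) = -2*Y² (j(Y) = 2*(Y*(-Y)) = 2*(-Y²) = -2*Y²)
H = 13002/7 (H = (-82 + 16)*(-(-3 - 12)²/7 + 4) = -66*(-⅐*(-15)² + 4) = -66*(-⅐*225 + 4) = -66*(-225/7 + 4) = -66*(-197/7) = 13002/7 ≈ 1857.4)
(H + D(9)) + j(-17) = (13002/7 - 3) - 2*(-17)² = 12981/7 - 2*289 = 12981/7 - 578 = 8935/7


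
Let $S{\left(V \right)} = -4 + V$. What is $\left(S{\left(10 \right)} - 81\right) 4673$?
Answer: $-350475$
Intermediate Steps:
$\left(S{\left(10 \right)} - 81\right) 4673 = \left(\left(-4 + 10\right) - 81\right) 4673 = \left(6 - 81\right) 4673 = \left(-75\right) 4673 = -350475$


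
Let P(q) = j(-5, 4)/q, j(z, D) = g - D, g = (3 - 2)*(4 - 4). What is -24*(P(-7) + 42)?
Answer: -7152/7 ≈ -1021.7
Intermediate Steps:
g = 0 (g = 1*0 = 0)
j(z, D) = -D (j(z, D) = 0 - D = -D)
P(q) = -4/q (P(q) = (-1*4)/q = -4/q)
-24*(P(-7) + 42) = -24*(-4/(-7) + 42) = -24*(-4*(-1/7) + 42) = -24*(4/7 + 42) = -24*298/7 = -7152/7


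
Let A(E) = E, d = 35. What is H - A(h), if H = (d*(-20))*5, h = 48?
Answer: -3548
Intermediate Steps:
H = -3500 (H = (35*(-20))*5 = -700*5 = -3500)
H - A(h) = -3500 - 1*48 = -3500 - 48 = -3548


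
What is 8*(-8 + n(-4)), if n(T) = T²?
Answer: 64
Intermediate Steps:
8*(-8 + n(-4)) = 8*(-8 + (-4)²) = 8*(-8 + 16) = 8*8 = 64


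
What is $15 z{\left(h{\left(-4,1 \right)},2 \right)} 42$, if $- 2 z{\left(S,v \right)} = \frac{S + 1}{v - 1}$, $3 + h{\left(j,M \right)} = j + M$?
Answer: $1575$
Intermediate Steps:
$h{\left(j,M \right)} = -3 + M + j$ ($h{\left(j,M \right)} = -3 + \left(j + M\right) = -3 + \left(M + j\right) = -3 + M + j$)
$z{\left(S,v \right)} = - \frac{1 + S}{2 \left(-1 + v\right)}$ ($z{\left(S,v \right)} = - \frac{\left(S + 1\right) \frac{1}{v - 1}}{2} = - \frac{\left(1 + S\right) \frac{1}{-1 + v}}{2} = - \frac{\frac{1}{-1 + v} \left(1 + S\right)}{2} = - \frac{1 + S}{2 \left(-1 + v\right)}$)
$15 z{\left(h{\left(-4,1 \right)},2 \right)} 42 = 15 \frac{-1 - \left(-3 + 1 - 4\right)}{2 \left(-1 + 2\right)} 42 = 15 \frac{-1 - -6}{2 \cdot 1} \cdot 42 = 15 \cdot \frac{1}{2} \cdot 1 \left(-1 + 6\right) 42 = 15 \cdot \frac{1}{2} \cdot 1 \cdot 5 \cdot 42 = 15 \cdot \frac{5}{2} \cdot 42 = \frac{75}{2} \cdot 42 = 1575$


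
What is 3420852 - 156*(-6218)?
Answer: 4390860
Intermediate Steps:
3420852 - 156*(-6218) = 3420852 + 970008 = 4390860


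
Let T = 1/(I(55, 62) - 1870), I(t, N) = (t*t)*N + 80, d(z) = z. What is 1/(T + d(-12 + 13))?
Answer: 185760/185761 ≈ 0.99999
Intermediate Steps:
I(t, N) = 80 + N*t² (I(t, N) = t²*N + 80 = N*t² + 80 = 80 + N*t²)
T = 1/185760 (T = 1/((80 + 62*55²) - 1870) = 1/((80 + 62*3025) - 1870) = 1/((80 + 187550) - 1870) = 1/(187630 - 1870) = 1/185760 ≈ 5.3833e-6)
1/(T + d(-12 + 13)) = 1/(1/185760 + (-12 + 13)) = 1/(1/185760 + 1) = 1/(185761/185760) = 185760/185761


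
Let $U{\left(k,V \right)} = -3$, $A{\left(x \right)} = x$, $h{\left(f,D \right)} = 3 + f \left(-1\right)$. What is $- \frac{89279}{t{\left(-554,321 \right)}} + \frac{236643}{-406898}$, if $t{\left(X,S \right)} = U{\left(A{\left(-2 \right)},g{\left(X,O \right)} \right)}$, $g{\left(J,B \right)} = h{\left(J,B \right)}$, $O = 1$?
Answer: $\frac{36326736613}{1220694} \approx 29759.0$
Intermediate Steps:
$h{\left(f,D \right)} = 3 - f$
$g{\left(J,B \right)} = 3 - J$
$t{\left(X,S \right)} = -3$
$- \frac{89279}{t{\left(-554,321 \right)}} + \frac{236643}{-406898} = - \frac{89279}{-3} + \frac{236643}{-406898} = \left(-89279\right) \left(- \frac{1}{3}\right) + 236643 \left(- \frac{1}{406898}\right) = \frac{89279}{3} - \frac{236643}{406898} = \frac{36326736613}{1220694}$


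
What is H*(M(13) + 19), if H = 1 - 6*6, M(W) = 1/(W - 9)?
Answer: -2695/4 ≈ -673.75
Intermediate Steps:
M(W) = 1/(-9 + W)
H = -35 (H = 1 - 36 = -35)
H*(M(13) + 19) = -35*(1/(-9 + 13) + 19) = -35*(1/4 + 19) = -35*(¼ + 19) = -35*77/4 = -2695/4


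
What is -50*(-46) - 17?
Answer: 2283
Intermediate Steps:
-50*(-46) - 17 = 2300 - 17 = 2283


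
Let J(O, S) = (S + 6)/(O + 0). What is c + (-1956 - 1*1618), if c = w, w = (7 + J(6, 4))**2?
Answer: -31490/9 ≈ -3498.9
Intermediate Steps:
J(O, S) = (6 + S)/O
w = 676/9 (w = (7 + (6 + 4)/6)**2 = (7 + (1/6)*10)**2 = (7 + 5/3)**2 = (26/3)**2 = 676/9 ≈ 75.111)
c = 676/9 ≈ 75.111
c + (-1956 - 1*1618) = 676/9 + (-1956 - 1*1618) = 676/9 + (-1956 - 1618) = 676/9 - 3574 = -31490/9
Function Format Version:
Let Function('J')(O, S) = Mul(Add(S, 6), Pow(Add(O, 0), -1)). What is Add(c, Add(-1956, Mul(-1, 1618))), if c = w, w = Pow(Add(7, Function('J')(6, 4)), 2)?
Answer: Rational(-31490, 9) ≈ -3498.9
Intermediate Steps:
Function('J')(O, S) = Mul(Pow(O, -1), Add(6, S)) (Function('J')(O, S) = Mul(Add(6, S), Pow(O, -1)) = Mul(Pow(O, -1), Add(6, S)))
w = Rational(676, 9) (w = Pow(Add(7, Mul(Pow(6, -1), Add(6, 4))), 2) = Pow(Add(7, Mul(Rational(1, 6), 10)), 2) = Pow(Add(7, Rational(5, 3)), 2) = Pow(Rational(26, 3), 2) = Rational(676, 9) ≈ 75.111)
c = Rational(676, 9) ≈ 75.111
Add(c, Add(-1956, Mul(-1, 1618))) = Add(Rational(676, 9), Add(-1956, Mul(-1, 1618))) = Add(Rational(676, 9), Add(-1956, -1618)) = Add(Rational(676, 9), -3574) = Rational(-31490, 9)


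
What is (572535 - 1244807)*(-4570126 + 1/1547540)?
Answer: 1188652995516274652/386885 ≈ 3.0724e+12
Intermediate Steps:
(572535 - 1244807)*(-4570126 + 1/1547540) = -672272*(-4570126 + 1/1547540) = -672272*(-7072452790039/1547540) = 1188652995516274652/386885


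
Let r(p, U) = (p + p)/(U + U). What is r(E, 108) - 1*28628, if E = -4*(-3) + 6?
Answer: -171767/6 ≈ -28628.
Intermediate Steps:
E = 18 (E = 12 + 6 = 18)
r(p, U) = p/U (r(p, U) = (2*p)/((2*U)) = (2*p)*(1/(2*U)) = p/U)
r(E, 108) - 1*28628 = 18/108 - 1*28628 = 18*(1/108) - 28628 = ⅙ - 28628 = -171767/6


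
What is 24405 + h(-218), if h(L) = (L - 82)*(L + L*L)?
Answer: -14167395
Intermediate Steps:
h(L) = (-82 + L)*(L + L**2)
24405 + h(-218) = 24405 - 218*(-82 + (-218)**2 - 81*(-218)) = 24405 - 218*(-82 + 47524 + 17658) = 24405 - 218*65100 = 24405 - 14191800 = -14167395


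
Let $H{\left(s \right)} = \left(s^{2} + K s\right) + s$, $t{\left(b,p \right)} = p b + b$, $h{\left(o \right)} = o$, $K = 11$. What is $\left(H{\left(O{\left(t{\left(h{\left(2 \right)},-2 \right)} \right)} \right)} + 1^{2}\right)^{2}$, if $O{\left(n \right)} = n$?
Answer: $361$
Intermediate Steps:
$t{\left(b,p \right)} = b + b p$ ($t{\left(b,p \right)} = b p + b = b + b p$)
$H{\left(s \right)} = s^{2} + 12 s$ ($H{\left(s \right)} = \left(s^{2} + 11 s\right) + s = s^{2} + 12 s$)
$\left(H{\left(O{\left(t{\left(h{\left(2 \right)},-2 \right)} \right)} \right)} + 1^{2}\right)^{2} = \left(2 \left(1 - 2\right) \left(12 + 2 \left(1 - 2\right)\right) + 1^{2}\right)^{2} = \left(2 \left(-1\right) \left(12 + 2 \left(-1\right)\right) + 1\right)^{2} = \left(- 2 \left(12 - 2\right) + 1\right)^{2} = \left(\left(-2\right) 10 + 1\right)^{2} = \left(-20 + 1\right)^{2} = \left(-19\right)^{2} = 361$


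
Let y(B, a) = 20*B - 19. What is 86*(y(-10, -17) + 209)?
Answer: -860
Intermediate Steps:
y(B, a) = -19 + 20*B
86*(y(-10, -17) + 209) = 86*((-19 + 20*(-10)) + 209) = 86*((-19 - 200) + 209) = 86*(-219 + 209) = 86*(-10) = -860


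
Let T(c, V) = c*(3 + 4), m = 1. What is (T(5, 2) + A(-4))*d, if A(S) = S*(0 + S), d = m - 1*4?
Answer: -153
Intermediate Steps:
T(c, V) = 7*c (T(c, V) = c*7 = 7*c)
d = -3 (d = 1 - 1*4 = 1 - 4 = -3)
A(S) = S² (A(S) = S*S = S²)
(T(5, 2) + A(-4))*d = (7*5 + (-4)²)*(-3) = (35 + 16)*(-3) = 51*(-3) = -153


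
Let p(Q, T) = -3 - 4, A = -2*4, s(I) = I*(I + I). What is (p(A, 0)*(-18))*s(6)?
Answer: 9072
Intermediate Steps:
s(I) = 2*I**2 (s(I) = I*(2*I) = 2*I**2)
A = -8
p(Q, T) = -7
(p(A, 0)*(-18))*s(6) = (-7*(-18))*(2*6**2) = 126*(2*36) = 126*72 = 9072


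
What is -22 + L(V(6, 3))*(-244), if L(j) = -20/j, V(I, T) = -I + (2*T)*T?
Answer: 1154/3 ≈ 384.67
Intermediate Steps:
V(I, T) = -I + 2*T²
-22 + L(V(6, 3))*(-244) = -22 - 20/(-1*6 + 2*3²)*(-244) = -22 - 20/(-6 + 2*9)*(-244) = -22 - 20/(-6 + 18)*(-244) = -22 - 20/12*(-244) = -22 - 20*1/12*(-244) = -22 - 5/3*(-244) = -22 + 1220/3 = 1154/3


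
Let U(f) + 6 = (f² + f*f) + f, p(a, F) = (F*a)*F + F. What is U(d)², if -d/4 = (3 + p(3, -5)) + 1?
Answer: 30600504900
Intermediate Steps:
p(a, F) = F + a*F² (p(a, F) = a*F² + F = F + a*F²)
d = -296 (d = -4*((3 - 5*(1 - 5*3)) + 1) = -4*((3 - 5*(1 - 15)) + 1) = -4*((3 - 5*(-14)) + 1) = -4*((3 + 70) + 1) = -4*(73 + 1) = -4*74 = -296)
U(f) = -6 + f + 2*f² (U(f) = -6 + ((f² + f*f) + f) = -6 + ((f² + f²) + f) = -6 + (2*f² + f) = -6 + (f + 2*f²) = -6 + f + 2*f²)
U(d)² = (-6 - 296 + 2*(-296)²)² = (-6 - 296 + 2*87616)² = (-6 - 296 + 175232)² = 174930² = 30600504900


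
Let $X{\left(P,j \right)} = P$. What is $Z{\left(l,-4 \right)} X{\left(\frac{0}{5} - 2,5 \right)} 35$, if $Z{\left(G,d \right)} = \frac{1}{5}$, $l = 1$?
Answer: $-14$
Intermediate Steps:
$Z{\left(G,d \right)} = \frac{1}{5}$
$Z{\left(l,-4 \right)} X{\left(\frac{0}{5} - 2,5 \right)} 35 = \frac{\frac{0}{5} - 2}{5} \cdot 35 = \frac{0 \cdot \frac{1}{5} - 2}{5} \cdot 35 = \frac{0 - 2}{5} \cdot 35 = \frac{1}{5} \left(-2\right) 35 = \left(- \frac{2}{5}\right) 35 = -14$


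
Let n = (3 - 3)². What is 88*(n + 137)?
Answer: 12056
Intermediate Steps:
n = 0 (n = 0² = 0)
88*(n + 137) = 88*(0 + 137) = 88*137 = 12056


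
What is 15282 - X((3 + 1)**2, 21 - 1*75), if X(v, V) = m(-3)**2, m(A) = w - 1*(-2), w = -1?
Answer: 15281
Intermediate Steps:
m(A) = 1 (m(A) = -1 - 1*(-2) = -1 + 2 = 1)
X(v, V) = 1 (X(v, V) = 1**2 = 1)
15282 - X((3 + 1)**2, 21 - 1*75) = 15282 - 1*1 = 15282 - 1 = 15281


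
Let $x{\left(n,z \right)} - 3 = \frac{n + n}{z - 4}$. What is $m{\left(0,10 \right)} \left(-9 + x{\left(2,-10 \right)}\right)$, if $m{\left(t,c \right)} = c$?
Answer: $- \frac{440}{7} \approx -62.857$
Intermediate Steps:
$x{\left(n,z \right)} = 3 + \frac{2 n}{-4 + z}$ ($x{\left(n,z \right)} = 3 + \frac{n + n}{z - 4} = 3 + \frac{2 n}{-4 + z}$)
$m{\left(0,10 \right)} \left(-9 + x{\left(2,-10 \right)}\right) = 10 \left(-9 + \frac{-12 + 2 \cdot 2 + 3 \left(-10\right)}{-4 - 10}\right) = 10 \left(-9 + \frac{-12 + 4 - 30}{-14}\right) = 10 \left(-9 - - \frac{19}{7}\right) = 10 \left(-9 + \frac{19}{7}\right) = 10 \left(- \frac{44}{7}\right) = - \frac{440}{7}$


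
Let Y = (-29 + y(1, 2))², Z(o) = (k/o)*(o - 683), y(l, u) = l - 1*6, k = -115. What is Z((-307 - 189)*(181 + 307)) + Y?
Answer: 251893423/242048 ≈ 1040.7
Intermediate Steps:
y(l, u) = -6 + l (y(l, u) = l - 6 = -6 + l)
Z(o) = -115*(-683 + o)/o (Z(o) = (-115/o)*(o - 683) = (-115/o)*(-683 + o) = -115*(-683 + o)/o)
Y = 1156 (Y = (-29 + (-6 + 1))² = (-29 - 5)² = (-34)² = 1156)
Z((-307 - 189)*(181 + 307)) + Y = (-115 + 78545/(((-307 - 189)*(181 + 307)))) + 1156 = (-115 + 78545/((-496*488))) + 1156 = (-115 + 78545/(-242048)) + 1156 = (-115 + 78545*(-1/242048)) + 1156 = (-115 - 78545/242048) + 1156 = -27914065/242048 + 1156 = 251893423/242048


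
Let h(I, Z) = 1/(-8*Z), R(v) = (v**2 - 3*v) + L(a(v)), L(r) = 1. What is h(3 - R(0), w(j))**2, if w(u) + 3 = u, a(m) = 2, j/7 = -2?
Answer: 1/18496 ≈ 5.4066e-5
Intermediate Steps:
j = -14 (j = 7*(-2) = -14)
w(u) = -3 + u
R(v) = 1 + v**2 - 3*v (R(v) = (v**2 - 3*v) + 1 = 1 + v**2 - 3*v)
h(I, Z) = -1/(8*Z)
h(3 - R(0), w(j))**2 = (-1/(8*(-3 - 14)))**2 = (-1/8/(-17))**2 = (-1/8*(-1/17))**2 = (1/136)**2 = 1/18496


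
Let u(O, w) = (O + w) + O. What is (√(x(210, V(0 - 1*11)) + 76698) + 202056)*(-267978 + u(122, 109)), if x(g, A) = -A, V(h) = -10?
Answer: -54075237000 - 535250*√19177 ≈ -5.4149e+10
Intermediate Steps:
u(O, w) = w + 2*O
(√(x(210, V(0 - 1*11)) + 76698) + 202056)*(-267978 + u(122, 109)) = (√(-1*(-10) + 76698) + 202056)*(-267978 + (109 + 2*122)) = (√(10 + 76698) + 202056)*(-267978 + (109 + 244)) = (√76708 + 202056)*(-267978 + 353) = (2*√19177 + 202056)*(-267625) = (202056 + 2*√19177)*(-267625) = -54075237000 - 535250*√19177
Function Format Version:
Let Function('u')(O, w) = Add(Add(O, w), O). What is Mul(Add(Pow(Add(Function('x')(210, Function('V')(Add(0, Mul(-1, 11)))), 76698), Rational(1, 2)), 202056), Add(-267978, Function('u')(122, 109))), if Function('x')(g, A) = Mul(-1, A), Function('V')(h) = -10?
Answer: Add(-54075237000, Mul(-535250, Pow(19177, Rational(1, 2)))) ≈ -5.4149e+10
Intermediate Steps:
Function('u')(O, w) = Add(w, Mul(2, O))
Mul(Add(Pow(Add(Function('x')(210, Function('V')(Add(0, Mul(-1, 11)))), 76698), Rational(1, 2)), 202056), Add(-267978, Function('u')(122, 109))) = Mul(Add(Pow(Add(Mul(-1, -10), 76698), Rational(1, 2)), 202056), Add(-267978, Add(109, Mul(2, 122)))) = Mul(Add(Pow(Add(10, 76698), Rational(1, 2)), 202056), Add(-267978, Add(109, 244))) = Mul(Add(Pow(76708, Rational(1, 2)), 202056), Add(-267978, 353)) = Mul(Add(Mul(2, Pow(19177, Rational(1, 2))), 202056), -267625) = Mul(Add(202056, Mul(2, Pow(19177, Rational(1, 2)))), -267625) = Add(-54075237000, Mul(-535250, Pow(19177, Rational(1, 2))))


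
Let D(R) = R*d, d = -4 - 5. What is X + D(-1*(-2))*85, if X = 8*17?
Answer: -1394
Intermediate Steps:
X = 136
d = -9
D(R) = -9*R (D(R) = R*(-9) = -9*R)
X + D(-1*(-2))*85 = 136 - (-9)*(-2)*85 = 136 - 9*2*85 = 136 - 18*85 = 136 - 1530 = -1394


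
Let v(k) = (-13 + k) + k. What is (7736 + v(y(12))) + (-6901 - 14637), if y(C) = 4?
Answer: -13807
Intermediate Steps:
v(k) = -13 + 2*k
(7736 + v(y(12))) + (-6901 - 14637) = (7736 + (-13 + 2*4)) + (-6901 - 14637) = (7736 + (-13 + 8)) - 21538 = (7736 - 5) - 21538 = 7731 - 21538 = -13807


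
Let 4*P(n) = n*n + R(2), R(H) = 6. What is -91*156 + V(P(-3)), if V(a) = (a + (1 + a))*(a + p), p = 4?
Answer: -113041/8 ≈ -14130.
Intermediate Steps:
P(n) = 3/2 + n**2/4 (P(n) = (n*n + 6)/4 = (n**2 + 6)/4 = (6 + n**2)/4 = 3/2 + n**2/4)
V(a) = (1 + 2*a)*(4 + a) (V(a) = (a + (1 + a))*(a + 4) = (1 + 2*a)*(4 + a))
-91*156 + V(P(-3)) = -91*156 + (4 + 2*(3/2 + (1/4)*(-3)**2)**2 + 9*(3/2 + (1/4)*(-3)**2)) = -14196 + (4 + 2*(3/2 + (1/4)*9)**2 + 9*(3/2 + (1/4)*9)) = -14196 + (4 + 2*(3/2 + 9/4)**2 + 9*(3/2 + 9/4)) = -14196 + (4 + 2*(15/4)**2 + 9*(15/4)) = -14196 + (4 + 2*(225/16) + 135/4) = -14196 + (4 + 225/8 + 135/4) = -14196 + 527/8 = -113041/8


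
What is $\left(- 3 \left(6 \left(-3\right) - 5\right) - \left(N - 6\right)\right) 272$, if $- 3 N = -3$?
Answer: $20128$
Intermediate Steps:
$N = 1$ ($N = \left(- \frac{1}{3}\right) \left(-3\right) = 1$)
$\left(- 3 \left(6 \left(-3\right) - 5\right) - \left(N - 6\right)\right) 272 = \left(- 3 \left(6 \left(-3\right) - 5\right) - \left(1 - 6\right)\right) 272 = \left(- 3 \left(-18 - 5\right) - \left(1 - 6\right)\right) 272 = \left(\left(-3\right) \left(-23\right) - -5\right) 272 = \left(69 + 5\right) 272 = 74 \cdot 272 = 20128$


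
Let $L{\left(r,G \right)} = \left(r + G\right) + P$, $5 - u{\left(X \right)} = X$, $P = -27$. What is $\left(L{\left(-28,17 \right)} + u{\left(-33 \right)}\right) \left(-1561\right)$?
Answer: $0$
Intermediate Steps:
$u{\left(X \right)} = 5 - X$
$L{\left(r,G \right)} = -27 + G + r$ ($L{\left(r,G \right)} = \left(r + G\right) - 27 = \left(G + r\right) - 27 = -27 + G + r$)
$\left(L{\left(-28,17 \right)} + u{\left(-33 \right)}\right) \left(-1561\right) = \left(\left(-27 + 17 - 28\right) + \left(5 - -33\right)\right) \left(-1561\right) = \left(-38 + \left(5 + 33\right)\right) \left(-1561\right) = \left(-38 + 38\right) \left(-1561\right) = 0 \left(-1561\right) = 0$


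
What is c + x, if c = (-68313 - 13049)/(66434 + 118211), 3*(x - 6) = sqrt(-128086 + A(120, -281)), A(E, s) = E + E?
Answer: 1026508/184645 + I*sqrt(127846)/3 ≈ 5.5594 + 119.19*I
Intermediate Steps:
A(E, s) = 2*E
x = 6 + I*sqrt(127846)/3 (x = 6 + sqrt(-128086 + 2*120)/3 = 6 + sqrt(-128086 + 240)/3 = 6 + sqrt(-127846)/3 = 6 + (I*sqrt(127846))/3 = 6 + I*sqrt(127846)/3 ≈ 6.0 + 119.19*I)
c = -81362/184645 ≈ -0.44064
c + x = -81362/184645 + (6 + I*sqrt(127846)/3) = 1026508/184645 + I*sqrt(127846)/3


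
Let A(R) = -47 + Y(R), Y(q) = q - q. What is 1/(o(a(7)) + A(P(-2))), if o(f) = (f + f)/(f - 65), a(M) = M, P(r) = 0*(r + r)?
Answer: -29/1370 ≈ -0.021168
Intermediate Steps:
Y(q) = 0
P(r) = 0 (P(r) = 0*(2*r) = 0)
A(R) = -47 (A(R) = -47 + 0 = -47)
o(f) = 2*f/(-65 + f) (o(f) = (2*f)/(-65 + f) = 2*f/(-65 + f))
1/(o(a(7)) + A(P(-2))) = 1/(2*7/(-65 + 7) - 47) = 1/(2*7/(-58) - 47) = 1/(2*7*(-1/58) - 47) = 1/(-7/29 - 47) = 1/(-1370/29) = -29/1370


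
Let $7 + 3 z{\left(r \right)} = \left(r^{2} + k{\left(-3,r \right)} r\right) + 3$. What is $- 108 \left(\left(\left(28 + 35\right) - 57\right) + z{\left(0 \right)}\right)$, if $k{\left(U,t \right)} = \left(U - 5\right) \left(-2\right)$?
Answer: $-504$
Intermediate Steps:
$k{\left(U,t \right)} = 10 - 2 U$ ($k{\left(U,t \right)} = \left(-5 + U\right) \left(-2\right) = 10 - 2 U$)
$z{\left(r \right)} = - \frac{4}{3} + \frac{r^{2}}{3} + \frac{16 r}{3}$ ($z{\left(r \right)} = - \frac{7}{3} + \frac{\left(r^{2} + \left(10 - -6\right) r\right) + 3}{3} = - \frac{7}{3} + \frac{\left(r^{2} + \left(10 + 6\right) r\right) + 3}{3} = - \frac{7}{3} + \frac{\left(r^{2} + 16 r\right) + 3}{3} = - \frac{7}{3} + \frac{3 + r^{2} + 16 r}{3} = - \frac{7}{3} + \left(1 + \frac{r^{2}}{3} + \frac{16 r}{3}\right) = - \frac{4}{3} + \frac{r^{2}}{3} + \frac{16 r}{3}$)
$- 108 \left(\left(\left(28 + 35\right) - 57\right) + z{\left(0 \right)}\right) = - 108 \left(\left(\left(28 + 35\right) - 57\right) + \left(- \frac{4}{3} + \frac{0^{2}}{3} + \frac{16}{3} \cdot 0\right)\right) = - 108 \left(\left(63 - 57\right) + \left(- \frac{4}{3} + \frac{1}{3} \cdot 0 + 0\right)\right) = - 108 \left(6 + \left(- \frac{4}{3} + 0 + 0\right)\right) = - 108 \left(6 - \frac{4}{3}\right) = \left(-108\right) \frac{14}{3} = -504$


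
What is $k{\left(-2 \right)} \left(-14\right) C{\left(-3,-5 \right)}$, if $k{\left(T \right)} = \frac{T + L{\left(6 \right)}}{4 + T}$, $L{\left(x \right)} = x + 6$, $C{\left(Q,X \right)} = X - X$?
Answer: $0$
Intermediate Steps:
$C{\left(Q,X \right)} = 0$
$L{\left(x \right)} = 6 + x$
$k{\left(T \right)} = \frac{12 + T}{4 + T}$ ($k{\left(T \right)} = \frac{T + \left(6 + 6\right)}{4 + T} = \frac{T + 12}{4 + T} = \frac{12 + T}{4 + T}$)
$k{\left(-2 \right)} \left(-14\right) C{\left(-3,-5 \right)} = \frac{12 - 2}{4 - 2} \left(-14\right) 0 = \frac{1}{2} \cdot 10 \left(-14\right) 0 = 5 \left(-14\right) 0 = \left(-70\right) 0 = 0$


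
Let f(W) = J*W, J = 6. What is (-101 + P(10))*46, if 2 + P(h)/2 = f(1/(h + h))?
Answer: -24012/5 ≈ -4802.4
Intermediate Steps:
f(W) = 6*W
P(h) = -4 + 6/h (P(h) = -4 + 2*(6/(h + h)) = -4 + 2*(6/((2*h))) = -4 + 2*(6*(1/(2*h))) = -4 + 2*(3/h) = -4 + 6/h)
(-101 + P(10))*46 = (-101 + (-4 + 6/10))*46 = (-101 + (-4 + 6*(1/10)))*46 = (-101 + (-4 + 3/5))*46 = (-101 - 17/5)*46 = -522/5*46 = -24012/5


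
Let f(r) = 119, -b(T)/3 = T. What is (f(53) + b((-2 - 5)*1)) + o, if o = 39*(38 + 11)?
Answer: 2051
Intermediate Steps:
o = 1911 (o = 39*49 = 1911)
b(T) = -3*T
(f(53) + b((-2 - 5)*1)) + o = (119 - 3*(-2 - 5)) + 1911 = (119 - (-21)) + 1911 = (119 - 3*(-7)) + 1911 = (119 + 21) + 1911 = 140 + 1911 = 2051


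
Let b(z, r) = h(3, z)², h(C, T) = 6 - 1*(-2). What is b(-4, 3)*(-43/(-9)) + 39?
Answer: 3103/9 ≈ 344.78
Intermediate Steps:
h(C, T) = 8 (h(C, T) = 6 + 2 = 8)
b(z, r) = 64 (b(z, r) = 8² = 64)
b(-4, 3)*(-43/(-9)) + 39 = 64*(-43/(-9)) + 39 = 64*(-43*(-⅑)) + 39 = 64*(43/9) + 39 = 2752/9 + 39 = 3103/9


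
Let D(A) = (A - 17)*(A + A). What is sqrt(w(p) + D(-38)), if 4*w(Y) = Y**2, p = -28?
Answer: 2*sqrt(1094) ≈ 66.151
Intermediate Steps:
D(A) = 2*A*(-17 + A) (D(A) = (-17 + A)*(2*A) = 2*A*(-17 + A))
w(Y) = Y**2/4
sqrt(w(p) + D(-38)) = sqrt((1/4)*(-28)**2 + 2*(-38)*(-17 - 38)) = sqrt((1/4)*784 + 2*(-38)*(-55)) = sqrt(196 + 4180) = sqrt(4376) = 2*sqrt(1094)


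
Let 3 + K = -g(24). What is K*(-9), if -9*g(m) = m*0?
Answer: 27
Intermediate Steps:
g(m) = 0 (g(m) = -m*0/9 = -⅑*0 = 0)
K = -3 (K = -3 - 1*0 = -3 + 0 = -3)
K*(-9) = -3*(-9) = 27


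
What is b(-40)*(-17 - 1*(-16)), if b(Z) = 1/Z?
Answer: 1/40 ≈ 0.025000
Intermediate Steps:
b(-40)*(-17 - 1*(-16)) = (-17 - 1*(-16))/(-40) = -(-17 + 16)/40 = -1/40*(-1) = 1/40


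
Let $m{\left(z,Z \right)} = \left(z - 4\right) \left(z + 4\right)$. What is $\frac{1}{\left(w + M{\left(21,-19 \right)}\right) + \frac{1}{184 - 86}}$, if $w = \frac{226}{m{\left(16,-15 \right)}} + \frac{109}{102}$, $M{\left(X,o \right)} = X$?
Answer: $\frac{33320}{767043} \approx 0.04344$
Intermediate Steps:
$m{\left(z,Z \right)} = \left(-4 + z\right) \left(4 + z\right)$
$w = \frac{1367}{680}$ ($w = \frac{226}{-16 + 16^{2}} + \frac{109}{102} = \frac{226}{-16 + 256} + 109 \cdot \frac{1}{102} = \frac{226}{240} + \frac{109}{102} = 226 \cdot \frac{1}{240} + \frac{109}{102} = \frac{113}{120} + \frac{109}{102} = \frac{1367}{680} \approx 2.0103$)
$\frac{1}{\left(w + M{\left(21,-19 \right)}\right) + \frac{1}{184 - 86}} = \frac{1}{\left(\frac{1367}{680} + 21\right) + \frac{1}{184 - 86}} = \frac{1}{\frac{15647}{680} + \frac{1}{98}} = \frac{1}{\frac{767043}{33320}} = \frac{33320}{767043}$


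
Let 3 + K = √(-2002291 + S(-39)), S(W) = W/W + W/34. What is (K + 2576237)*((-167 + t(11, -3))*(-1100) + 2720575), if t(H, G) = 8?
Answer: 7459421141150 + 8686425*I*√257183174/34 ≈ 7.4594e+12 + 4.0972e+9*I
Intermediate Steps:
S(W) = 1 + W/34 (S(W) = 1 + W*(1/34) = 1 + W/34)
K = -3 + 3*I*√257183174/34 (K = -3 + √(-2002291 + (1 + (1/34)*(-39))) = -3 + √(-2002291 + (1 - 39/34)) = -3 + √(-2002291 - 5/34) = -3 + √(-68077899/34) = -3 + 3*I*√257183174/34 ≈ -3.0 + 1415.0*I)
(K + 2576237)*((-167 + t(11, -3))*(-1100) + 2720575) = ((-3 + 3*I*√257183174/34) + 2576237)*((-167 + 8)*(-1100) + 2720575) = (2576234 + 3*I*√257183174/34)*(-159*(-1100) + 2720575) = (2576234 + 3*I*√257183174/34)*(174900 + 2720575) = (2576234 + 3*I*√257183174/34)*2895475 = 7459421141150 + 8686425*I*√257183174/34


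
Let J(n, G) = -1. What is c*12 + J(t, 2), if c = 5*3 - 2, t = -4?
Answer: 155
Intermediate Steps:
c = 13 (c = 15 - 2 = 13)
c*12 + J(t, 2) = 13*12 - 1 = 156 - 1 = 155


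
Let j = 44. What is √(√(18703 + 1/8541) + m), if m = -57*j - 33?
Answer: √(-20595844269 + 5694*√37898866369)/2847 ≈ 49.033*I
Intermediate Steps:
m = -2541 (m = -57*44 - 33 = -2508 - 33 = -2541)
√(√(18703 + 1/8541) + m) = √(√(18703 + 1/8541) - 2541) = √(√(159742324/8541) - 2541) = √(2*√37898866369/2847 - 2541) = √(-2541 + 2*√37898866369/2847)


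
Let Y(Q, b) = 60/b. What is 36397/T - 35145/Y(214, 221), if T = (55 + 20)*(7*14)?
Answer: -1902853231/14700 ≈ -1.2945e+5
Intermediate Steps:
T = 7350 (T = 75*98 = 7350)
36397/T - 35145/Y(214, 221) = 36397/7350 - 35145/(60/221) = 36397*(1/7350) - 35145/(60*(1/221)) = 36397/7350 - 35145/60/221 = 36397/7350 - 35145*221/60 = 36397/7350 - 517803/4 = -1902853231/14700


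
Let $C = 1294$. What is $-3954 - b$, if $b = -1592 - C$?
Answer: $-1068$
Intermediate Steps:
$b = -2886$ ($b = -1592 - 1294 = -2886$)
$-3954 - b = -3954 - -2886 = -3954 + 2886 = -1068$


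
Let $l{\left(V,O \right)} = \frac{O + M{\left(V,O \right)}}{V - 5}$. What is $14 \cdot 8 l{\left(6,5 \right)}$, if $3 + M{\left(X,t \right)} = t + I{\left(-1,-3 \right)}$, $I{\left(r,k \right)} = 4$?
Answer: $1232$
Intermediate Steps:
$M{\left(X,t \right)} = 1 + t$ ($M{\left(X,t \right)} = -3 + \left(t + 4\right) = -3 + \left(4 + t\right) = 1 + t$)
$l{\left(V,O \right)} = \frac{1 + 2 O}{-5 + V}$ ($l{\left(V,O \right)} = \frac{O + \left(1 + O\right)}{V - 5} = \frac{1 + 2 O}{-5 + V}$)
$14 \cdot 8 l{\left(6,5 \right)} = 14 \cdot 8 \frac{1 + 2 \cdot 5}{-5 + 6} = 112 \frac{1 + 10}{1} = 112 \cdot 1 \cdot 11 = 112 \cdot 11 = 1232$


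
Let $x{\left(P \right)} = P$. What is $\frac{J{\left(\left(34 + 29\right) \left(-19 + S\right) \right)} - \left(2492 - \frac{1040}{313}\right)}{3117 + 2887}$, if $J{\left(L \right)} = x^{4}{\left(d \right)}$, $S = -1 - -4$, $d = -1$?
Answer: $- \frac{778643}{1879252} \approx -0.41434$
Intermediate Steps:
$S = 3$ ($S = -1 + 4 = 3$)
$J{\left(L \right)} = 1$ ($J{\left(L \right)} = \left(-1\right)^{4} = 1$)
$\frac{J{\left(\left(34 + 29\right) \left(-19 + S\right) \right)} - \left(2492 - \frac{1040}{313}\right)}{3117 + 2887} = \frac{1 - \left(2492 - \frac{1040}{313}\right)}{3117 + 2887} = \frac{1 - \left(2492 - \frac{1040}{313}\right)}{6004} = \left(1 - \frac{778956}{313}\right) \frac{1}{6004} = \left(- \frac{778643}{313}\right) \frac{1}{6004} = - \frac{778643}{1879252}$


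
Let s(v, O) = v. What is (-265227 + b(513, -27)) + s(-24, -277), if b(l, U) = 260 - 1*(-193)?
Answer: -264798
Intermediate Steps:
b(l, U) = 453 (b(l, U) = 260 + 193 = 453)
(-265227 + b(513, -27)) + s(-24, -277) = (-265227 + 453) - 24 = -264774 - 24 = -264798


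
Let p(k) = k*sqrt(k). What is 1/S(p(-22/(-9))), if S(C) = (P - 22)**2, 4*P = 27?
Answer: 16/3721 ≈ 0.0042999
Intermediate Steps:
P = 27/4 (P = (1/4)*27 = 27/4 ≈ 6.7500)
p(k) = k**(3/2)
S(C) = 3721/16 (S(C) = (27/4 - 22)**2 = (-61/4)**2 = 3721/16)
1/S(p(-22/(-9))) = 1/(3721/16) = 16/3721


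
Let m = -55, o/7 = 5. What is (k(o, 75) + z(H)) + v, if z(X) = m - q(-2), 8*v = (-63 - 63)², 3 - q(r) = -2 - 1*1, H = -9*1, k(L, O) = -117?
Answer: 3613/2 ≈ 1806.5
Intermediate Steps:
o = 35 (o = 7*5 = 35)
H = -9
q(r) = 6 (q(r) = 3 - (-2 - 1*1) = 3 - (-2 - 1) = 3 - 1*(-3) = 3 + 3 = 6)
v = 3969/2 (v = (-63 - 63)²/8 = (⅛)*(-126)² = (⅛)*15876 = 3969/2 ≈ 1984.5)
z(X) = -61 (z(X) = -55 - 1*6 = -55 - 6 = -61)
(k(o, 75) + z(H)) + v = (-117 - 61) + 3969/2 = -178 + 3969/2 = 3613/2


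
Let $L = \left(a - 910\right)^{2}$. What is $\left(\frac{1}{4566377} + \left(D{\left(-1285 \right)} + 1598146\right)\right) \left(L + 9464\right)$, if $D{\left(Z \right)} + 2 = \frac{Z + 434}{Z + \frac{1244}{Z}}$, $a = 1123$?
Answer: $\frac{661246187199089083436588}{7545796434813} \approx 8.7631 \cdot 10^{10}$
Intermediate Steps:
$D{\left(Z \right)} = -2 + \frac{434 + Z}{Z + \frac{1244}{Z}}$ ($D{\left(Z \right)} = -2 + \frac{Z + 434}{Z + \frac{1244}{Z}} = -2 + \frac{434 + Z}{Z + \frac{1244}{Z}}$)
$L = 45369$ ($L = \left(1123 - 910\right)^{2} = 213^{2} = 45369$)
$\left(\frac{1}{4566377} + \left(D{\left(-1285 \right)} + 1598146\right)\right) \left(L + 9464\right) = \left(\frac{1}{4566377} + \left(\frac{-2488 - \left(-1285\right)^{2} + 434 \left(-1285\right)}{1244 + \left(-1285\right)^{2}} + 1598146\right)\right) \left(45369 + 9464\right) = \left(\frac{1}{4566377} + \left(\frac{-2488 - 1651225 - 557690}{1244 + 1651225} + 1598146\right)\right) 54833 = \left(\frac{1}{4566377} + \left(\frac{-2488 - 1651225 - 557690}{1652469} + 1598146\right)\right) 54833 = \left(\frac{1}{4566377} + \left(\frac{1}{1652469} \left(-2211403\right) + 1598146\right)\right) 54833 = \left(\frac{1}{4566377} + \left(- \frac{2211403}{1652469} + 1598146\right)\right) 54833 = \left(\frac{1}{4566377} + \frac{2640884511071}{1652469}\right) 54833 = \frac{12059274291012512236}{7545796434813} \cdot 54833 = \frac{661246187199089083436588}{7545796434813}$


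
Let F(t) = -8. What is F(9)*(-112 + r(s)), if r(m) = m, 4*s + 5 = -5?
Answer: 916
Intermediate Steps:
s = -5/2 (s = -5/4 + (¼)*(-5) = -5/4 - 5/4 = -5/2 ≈ -2.5000)
F(9)*(-112 + r(s)) = -8*(-112 - 5/2) = -8*(-229/2) = 916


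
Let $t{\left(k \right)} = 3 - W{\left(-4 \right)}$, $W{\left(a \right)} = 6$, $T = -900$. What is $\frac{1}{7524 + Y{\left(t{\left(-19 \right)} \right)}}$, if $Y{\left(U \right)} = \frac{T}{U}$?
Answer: $\frac{1}{7824} \approx 0.00012781$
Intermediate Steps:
$t{\left(k \right)} = -3$ ($t{\left(k \right)} = 3 - 6 = -3$)
$Y{\left(U \right)} = - \frac{900}{U}$
$\frac{1}{7524 + Y{\left(t{\left(-19 \right)} \right)}} = \frac{1}{7524 - \frac{900}{-3}} = \frac{1}{7524 - -300} = \frac{1}{7524 + 300} = \frac{1}{7824}$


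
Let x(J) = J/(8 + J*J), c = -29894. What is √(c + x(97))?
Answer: I*√2650995688317/9417 ≈ 172.9*I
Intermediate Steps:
x(J) = J/(8 + J²)
√(c + x(97)) = √(-29894 + 97/(8 + 97²)) = √(-29894 + 97/(8 + 9409)) = √(-29894 + 97/9417) = √(-281511701/9417) = I*√2650995688317/9417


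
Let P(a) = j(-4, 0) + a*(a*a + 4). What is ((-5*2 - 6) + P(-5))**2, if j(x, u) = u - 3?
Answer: 26896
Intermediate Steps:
j(x, u) = -3 + u
P(a) = -3 + a*(4 + a**2) (P(a) = (-3 + 0) + a*(a*a + 4) = -3 + a*(a**2 + 4) = -3 + a*(4 + a**2))
((-5*2 - 6) + P(-5))**2 = ((-5*2 - 6) + (-3 + (-5)**3 + 4*(-5)))**2 = ((-10 - 6) + (-3 - 125 - 20))**2 = (-16 - 148)**2 = (-164)**2 = 26896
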